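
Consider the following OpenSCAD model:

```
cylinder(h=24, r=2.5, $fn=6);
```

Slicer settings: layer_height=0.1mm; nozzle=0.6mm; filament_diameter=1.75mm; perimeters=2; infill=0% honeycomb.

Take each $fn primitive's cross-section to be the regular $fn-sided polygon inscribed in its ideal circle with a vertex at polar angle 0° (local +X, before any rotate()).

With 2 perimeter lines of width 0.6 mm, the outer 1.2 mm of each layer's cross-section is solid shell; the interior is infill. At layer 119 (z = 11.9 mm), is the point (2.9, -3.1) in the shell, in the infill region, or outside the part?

At z = 11.9 mm: the r=2.5 cylinder contributes a regular 6-gon of circumradius 2.5. Overall, the cross-section is a single solid region. The nearest boundary edge runs (1.25, -2.17)→(2.50, 0.00); distance from the point to it = 1.90 mm. The point is not inside any of the regions above, so it lies outside the cross-section (1.90 mm from the nearest boundary).

outside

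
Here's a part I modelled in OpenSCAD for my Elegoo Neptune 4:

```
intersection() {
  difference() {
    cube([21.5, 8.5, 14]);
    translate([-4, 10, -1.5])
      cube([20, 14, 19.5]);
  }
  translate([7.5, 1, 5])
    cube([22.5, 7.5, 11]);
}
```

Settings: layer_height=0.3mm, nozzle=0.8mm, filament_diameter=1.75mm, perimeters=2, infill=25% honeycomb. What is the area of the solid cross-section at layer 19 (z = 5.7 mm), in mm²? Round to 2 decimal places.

105.00 mm²

At z = 5.7 mm: the cube (footprint 21.5×8.5) is included at this height (area 182.75 mm²); the cube at (-4, 10) (footprint 20×14) is included at this height (area 280.00 mm²); Subtracting the remaining from the first: starting from the 21.5×8.5 cube (182.75 mm²), the 20×14 cube at (-4, 10) misses the remaining region (no effect) — area = 182.75 mm²; the 22.5×7.5 cube at (7.5, 1) contributes its full rectangle (area 168.75 mm²); Keeping only the common overlap: the 22.5×7.5 cube at (7.5, 1) partially overlaps the result so far; clipping to the common part keeps 105.00 mm² — area = 105.00 mm². Overall, the cross-section is a single solid region. Net area = 105.00 mm².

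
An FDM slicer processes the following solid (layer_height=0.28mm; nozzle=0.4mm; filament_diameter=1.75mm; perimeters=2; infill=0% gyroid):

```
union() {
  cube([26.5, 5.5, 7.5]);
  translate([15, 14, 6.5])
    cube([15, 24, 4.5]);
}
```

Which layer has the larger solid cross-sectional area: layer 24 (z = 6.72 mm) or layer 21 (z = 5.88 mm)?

Layer 24 (z = 6.72): the cube is present — its section is the full 26.5×5.5 rectangle (area 145.75 mm²); the cube at (15, 14) is present — its section is the full 15×24 rectangle (area 360.00 mm²); Combining (union): the 2 present regions are separate (no shared area or edge), so areas and boundary lengths simply add and each stays a separate island — area = 505.75 mm². So its area = 505.75 mm². Layer 21 (z = 5.88): the 26.5×5.5 cube contributes its full rectangle (area 145.75 mm²); the cube at (15, 14) does not reach this height (z outside [6.5, 11]); Taking the union: only the 26.5×5.5 cube is present, so the union is just that shape — area = 145.75 mm². So its area = 145.75 mm². Layer 24 is larger (505.75 vs 145.75 mm²).

layer 24 (z = 6.72 mm)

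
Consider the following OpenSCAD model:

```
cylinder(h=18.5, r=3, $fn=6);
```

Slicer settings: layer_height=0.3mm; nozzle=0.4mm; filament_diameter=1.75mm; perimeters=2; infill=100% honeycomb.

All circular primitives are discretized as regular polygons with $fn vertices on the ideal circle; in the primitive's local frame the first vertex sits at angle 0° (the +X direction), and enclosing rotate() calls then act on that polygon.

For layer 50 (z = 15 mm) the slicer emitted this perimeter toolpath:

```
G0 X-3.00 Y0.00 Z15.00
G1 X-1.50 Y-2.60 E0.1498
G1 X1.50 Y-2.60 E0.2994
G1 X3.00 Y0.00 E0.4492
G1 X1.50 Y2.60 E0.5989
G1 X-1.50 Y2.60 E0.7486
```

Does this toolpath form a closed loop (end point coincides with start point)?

Start point (G0): (-3.00, 0.00). End point (last G1): the path does not return to the start — open.

no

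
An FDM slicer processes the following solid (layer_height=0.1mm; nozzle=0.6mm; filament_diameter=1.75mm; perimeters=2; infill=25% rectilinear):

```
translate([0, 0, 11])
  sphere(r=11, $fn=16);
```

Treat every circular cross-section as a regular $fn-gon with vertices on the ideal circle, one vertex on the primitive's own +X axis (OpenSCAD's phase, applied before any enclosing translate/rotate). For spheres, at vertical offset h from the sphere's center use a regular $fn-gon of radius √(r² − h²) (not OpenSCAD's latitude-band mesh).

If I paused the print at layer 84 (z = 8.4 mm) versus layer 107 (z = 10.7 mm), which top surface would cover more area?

layer 107 (z = 10.7 mm)

Layer 84 (z = 8.4): the r=11 sphere slices to a regular 16-gon of circumradius 10.688 (√(r²−h²) with h=2.6 from center) (area = (16/2)·10.688²·sin(360°/16) = 349.74 mm²). So its area = 349.74 mm². Layer 107 (z = 10.7): the r=11 sphere slices to a regular 16-gon of circumradius 10.996 (√(r²−h²) with h=0.3 from center) (area = (16/2)·10.996²·sin(360°/16) = 370.16 mm²). So its area = 370.16 mm². Layer 107 is larger (370.16 vs 349.74 mm²).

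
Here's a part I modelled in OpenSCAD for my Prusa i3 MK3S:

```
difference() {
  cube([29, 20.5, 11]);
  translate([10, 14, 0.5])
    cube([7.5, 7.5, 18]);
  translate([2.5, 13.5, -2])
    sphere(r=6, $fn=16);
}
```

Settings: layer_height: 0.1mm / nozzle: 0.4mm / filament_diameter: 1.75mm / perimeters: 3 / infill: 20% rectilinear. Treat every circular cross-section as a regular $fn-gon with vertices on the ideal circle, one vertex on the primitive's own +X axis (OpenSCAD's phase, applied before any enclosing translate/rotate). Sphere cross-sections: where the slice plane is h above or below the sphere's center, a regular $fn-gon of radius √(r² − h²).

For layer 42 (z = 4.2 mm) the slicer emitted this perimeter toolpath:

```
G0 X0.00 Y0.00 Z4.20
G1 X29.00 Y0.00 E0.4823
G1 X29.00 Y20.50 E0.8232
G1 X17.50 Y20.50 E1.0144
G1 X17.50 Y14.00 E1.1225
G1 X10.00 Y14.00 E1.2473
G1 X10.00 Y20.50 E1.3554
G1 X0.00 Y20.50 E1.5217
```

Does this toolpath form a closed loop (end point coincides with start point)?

Start point (G0): (0.00, 0.00). End point (last G1): the path does not return to the start — open.

no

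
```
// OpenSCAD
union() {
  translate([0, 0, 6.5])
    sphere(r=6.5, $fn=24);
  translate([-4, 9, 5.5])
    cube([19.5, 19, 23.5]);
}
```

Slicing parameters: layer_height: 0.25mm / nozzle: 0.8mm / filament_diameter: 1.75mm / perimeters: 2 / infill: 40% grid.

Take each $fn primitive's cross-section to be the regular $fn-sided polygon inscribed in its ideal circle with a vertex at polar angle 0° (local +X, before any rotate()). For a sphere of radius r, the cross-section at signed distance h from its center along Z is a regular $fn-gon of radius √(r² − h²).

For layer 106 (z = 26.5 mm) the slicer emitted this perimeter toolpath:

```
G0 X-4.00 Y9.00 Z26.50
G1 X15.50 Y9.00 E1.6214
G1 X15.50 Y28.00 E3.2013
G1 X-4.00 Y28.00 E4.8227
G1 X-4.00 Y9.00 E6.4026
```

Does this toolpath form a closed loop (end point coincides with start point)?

yes

Start point (G0): (-4.00, 9.00). End point (last G1): the path returns to the start — closed.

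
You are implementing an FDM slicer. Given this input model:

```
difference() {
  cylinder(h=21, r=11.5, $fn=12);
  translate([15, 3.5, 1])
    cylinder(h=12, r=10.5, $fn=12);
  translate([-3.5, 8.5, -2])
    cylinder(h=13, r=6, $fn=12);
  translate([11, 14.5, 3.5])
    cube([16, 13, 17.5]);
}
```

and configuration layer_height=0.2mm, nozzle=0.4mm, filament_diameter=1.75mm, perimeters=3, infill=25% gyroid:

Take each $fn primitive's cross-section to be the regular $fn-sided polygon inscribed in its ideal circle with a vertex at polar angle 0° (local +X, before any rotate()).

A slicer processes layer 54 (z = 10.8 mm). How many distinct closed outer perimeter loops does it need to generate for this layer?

1

At z = 10.8 mm: the r=11.5 cylinder gives a regular 12-gon of circumradius 11.5 (constant along its height); the r=10.5 cylinder at (15, 3.5) contributes a regular 12-gon of circumradius 10.5; the cylinder at (-3.5, 8.5): section is a regular 12-gon, circumradius r=6; the 16×13 cube at (11, 14.5) contributes its full rectangle; After the difference (first − rest): starting from the r=11.5 cylinder, the r=10.5 cylinder at (15, 3.5) partially overlaps it — only the 62.77 mm² overlap (of its 330.75 mm²) is removed, clipping the outline; the r=6 cylinder at (-3.5, 8.5) partially overlaps it — only the 71.69 mm² overlap (of its 108.00 mm²) is removed, clipping the outline; the 16×13 cube at (11, 14.5) misses the remaining region (no effect) — 1 connected region. The result has 1 disconnected region.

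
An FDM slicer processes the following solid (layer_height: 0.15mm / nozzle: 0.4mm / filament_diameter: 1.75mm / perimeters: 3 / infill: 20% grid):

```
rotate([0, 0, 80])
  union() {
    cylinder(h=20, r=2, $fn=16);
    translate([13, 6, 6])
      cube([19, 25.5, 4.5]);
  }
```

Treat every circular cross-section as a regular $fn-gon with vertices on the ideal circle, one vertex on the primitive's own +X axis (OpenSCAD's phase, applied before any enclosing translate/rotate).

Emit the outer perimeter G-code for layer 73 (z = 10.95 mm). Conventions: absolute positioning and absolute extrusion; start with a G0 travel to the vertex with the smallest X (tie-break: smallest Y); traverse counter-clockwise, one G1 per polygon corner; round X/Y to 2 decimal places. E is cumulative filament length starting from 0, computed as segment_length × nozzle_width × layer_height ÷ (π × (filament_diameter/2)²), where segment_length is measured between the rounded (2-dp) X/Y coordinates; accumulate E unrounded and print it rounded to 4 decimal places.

G0 X-1.97 Y0.35 Z10.95
G1 X-1.95 Y-0.43 E0.0195
G1 X-1.64 Y-1.15 E0.0390
G1 X-1.07 Y-1.69 E0.0586
G1 X-0.35 Y-1.97 E0.0779
G1 X0.43 Y-1.95 E0.0973
G1 X1.15 Y-1.64 E0.1169
G1 X1.69 Y-1.07 E0.1365
G1 X1.97 Y-0.35 E0.1558
G1 X1.95 Y0.43 E0.1752
G1 X1.64 Y1.15 E0.1948
G1 X1.07 Y1.69 E0.2144
G1 X0.35 Y1.97 E0.2336
G1 X-0.43 Y1.95 E0.2531
G1 X-1.15 Y1.64 E0.2726
G1 X-1.69 Y1.07 E0.2922
G1 X-1.97 Y0.35 E0.3115

At z = 10.95 mm: the cylinder: section is a regular 16-gon, circumradius r=2; the cube at (13, 6) is absent (z outside [6, 10.5]); Combining (union): only the r=2 cylinder is present, so the union is just that shape — 1 connected region; (whole slice rotated 80° about Z — lengths, areas and connectivity unchanged). The outline is a single polygon with 16 vertices. Extrusion per mm of travel: 0.4 × 0.15 / (π × 0.875²) = 0.024945. Accumulating E over each segment gives final E = 0.3115.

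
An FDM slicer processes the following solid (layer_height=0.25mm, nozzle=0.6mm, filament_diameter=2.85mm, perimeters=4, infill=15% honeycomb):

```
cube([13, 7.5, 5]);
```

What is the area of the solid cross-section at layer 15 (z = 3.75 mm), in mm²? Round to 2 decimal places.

97.50 mm²

At z = 3.75 mm: the cube is present — its section is the full 13×7.5 rectangle (area 97.50 mm²). Overall, the cross-section is a single solid region. Net area = 97.50 mm².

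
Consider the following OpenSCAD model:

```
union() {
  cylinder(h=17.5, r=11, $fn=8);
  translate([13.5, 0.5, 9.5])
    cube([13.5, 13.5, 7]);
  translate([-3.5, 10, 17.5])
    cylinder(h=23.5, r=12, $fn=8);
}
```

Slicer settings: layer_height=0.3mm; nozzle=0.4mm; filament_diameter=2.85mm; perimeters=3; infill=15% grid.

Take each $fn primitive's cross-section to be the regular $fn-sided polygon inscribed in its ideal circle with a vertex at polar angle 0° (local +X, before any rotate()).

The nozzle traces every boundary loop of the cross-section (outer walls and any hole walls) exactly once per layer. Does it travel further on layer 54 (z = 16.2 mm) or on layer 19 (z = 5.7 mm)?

layer 54 (z = 16.2 mm)

Layer 54 (z = 16.2): the r=11 cylinder contributes a regular 8-gon of circumradius 11 (perimeter = 2·8·11.000·sin(180°/8) = 67.35 mm); the cube at (13.5, 0.5) is present — its section is the full 13.5×13.5 rectangle (perimeter 54.00 mm); the cylinder at (-3.5, 10) does not reach this height (z outside [17.5, 41]); Combining (union): the 2 present regions are separate (no shared area or edge), so areas and boundary lengths simply add and each stays a separate island — boundary = 121.35 mm. So its perimeter = 121.35 mm. Layer 19 (z = 5.7): the cylinder: section is a regular 8-gon, circumradius r=11 (perimeter = 2·8·11.000·sin(180°/8) = 67.35 mm); the cube at (13.5, 0.5) is absent (z outside [9.5, 16.5]); the cylinder at (-3.5, 10) is absent (z outside [17.5, 41]); Combining (union): only the r=11 cylinder is present, so the union is just that shape — boundary = 67.35 mm. So its perimeter = 67.35 mm. Layer 54 is larger (121.35 vs 67.35 mm).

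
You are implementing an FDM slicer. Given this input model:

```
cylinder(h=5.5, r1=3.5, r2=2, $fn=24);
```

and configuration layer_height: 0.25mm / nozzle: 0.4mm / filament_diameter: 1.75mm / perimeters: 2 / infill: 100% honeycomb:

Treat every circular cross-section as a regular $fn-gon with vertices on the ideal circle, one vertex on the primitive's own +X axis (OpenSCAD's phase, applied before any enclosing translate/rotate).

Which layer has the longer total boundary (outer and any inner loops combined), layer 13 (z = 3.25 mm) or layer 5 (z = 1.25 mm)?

Layer 13 (z = 3.25): the cone: at t=0.591 of its height the radius interpolates to r₁+(r₂−r₁)t = 2.614, giving a regular 24-gon of that circumradius (perimeter = 2·24·2.614·sin(180°/24) = 16.38 mm). So its perimeter = 16.38 mm. Layer 5 (z = 1.25): the cone: at t=0.227 of its height the radius interpolates to r₁+(r₂−r₁)t = 3.159, giving a regular 24-gon of that circumradius (perimeter = 2·24·3.159·sin(180°/24) = 19.79 mm). So its perimeter = 19.79 mm. Layer 5 is larger (19.79 vs 16.38 mm).

layer 5 (z = 1.25 mm)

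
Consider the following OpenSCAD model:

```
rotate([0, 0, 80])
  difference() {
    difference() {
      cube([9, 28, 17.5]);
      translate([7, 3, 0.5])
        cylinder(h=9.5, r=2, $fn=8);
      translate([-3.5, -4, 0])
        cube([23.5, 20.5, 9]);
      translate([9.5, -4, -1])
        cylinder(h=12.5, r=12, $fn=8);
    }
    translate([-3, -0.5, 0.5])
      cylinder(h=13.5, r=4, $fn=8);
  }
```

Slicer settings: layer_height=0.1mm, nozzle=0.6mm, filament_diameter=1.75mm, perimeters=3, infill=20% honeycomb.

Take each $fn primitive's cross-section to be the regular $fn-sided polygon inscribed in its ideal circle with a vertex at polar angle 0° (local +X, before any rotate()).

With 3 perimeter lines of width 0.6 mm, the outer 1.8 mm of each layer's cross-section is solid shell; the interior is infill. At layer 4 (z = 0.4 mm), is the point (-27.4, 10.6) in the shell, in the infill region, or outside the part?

At z = 0.4 mm: the cube (footprint 9×28) is included at this height; the cylinder at (7, 3) is absent (z outside [0.5, 10]); the cube at (-3.5, -4) is present — its section is the full 23.5×20.5 rectangle; the r=12 cylinder at (9.5, -4) contributes a regular 8-gon of circumradius 12; After the difference (first − rest): starting from the 9×28 cube, the 23.5×20.5 cube at (-3.5, -4) partially overlaps it — only the 148.50 mm² overlap (of its 481.75 mm²) is removed, clipping the outline; the r=12 cylinder at (9.5, -4) misses the remaining region (no effect) — 1 connected region; the cylinder at (-3, -0.5) does not reach this height (z outside [0.5, 14]); Taking the first minus the rest: none of the subtracted shapes is present at this height, so that combined region is unchanged — 1 connected region; (rotated 80° about Z; rotation is an isometry so areas/perimeters/island counts are preserved). Overall, the cross-section is a single solid region. Undo the 80° rotation: the query point maps to (5.681, 28.824) in the un-rotated model frame. The nearest boundary edge runs (0.00, 28.00)→(9.00, 28.00); distance from the point to it = 0.82 mm. The point is not inside any of the regions above, so it lies outside the cross-section (0.82 mm from the nearest boundary).

outside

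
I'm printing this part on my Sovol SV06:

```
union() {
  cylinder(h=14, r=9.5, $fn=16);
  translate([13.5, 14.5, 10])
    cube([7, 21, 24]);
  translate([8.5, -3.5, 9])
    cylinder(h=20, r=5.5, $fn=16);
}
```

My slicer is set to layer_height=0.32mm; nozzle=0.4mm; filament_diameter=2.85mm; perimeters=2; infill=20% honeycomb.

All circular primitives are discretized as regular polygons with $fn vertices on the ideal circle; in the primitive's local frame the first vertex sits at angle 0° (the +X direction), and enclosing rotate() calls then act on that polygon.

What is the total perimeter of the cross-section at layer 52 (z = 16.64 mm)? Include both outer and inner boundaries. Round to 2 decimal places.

At z = 16.64 mm: the cylinder does not reach this height (z outside [0, 14]); the 7×21 cube at (13.5, 14.5) contributes its full rectangle (perimeter 56.00 mm); the cylinder at (8.5, -3.5): section is a regular 16-gon, circumradius r=5.5 (perimeter = 2·16·5.500·sin(180°/16) = 34.34 mm); Taking the union: the 2 present regions are separate (no shared area or edge), so areas and boundary lengths simply add and each stays a separate island — boundary = 90.34 mm. Overall, the cross-section has 2 separate islands. Total boundary length (outer) = 90.34 mm.

90.34 mm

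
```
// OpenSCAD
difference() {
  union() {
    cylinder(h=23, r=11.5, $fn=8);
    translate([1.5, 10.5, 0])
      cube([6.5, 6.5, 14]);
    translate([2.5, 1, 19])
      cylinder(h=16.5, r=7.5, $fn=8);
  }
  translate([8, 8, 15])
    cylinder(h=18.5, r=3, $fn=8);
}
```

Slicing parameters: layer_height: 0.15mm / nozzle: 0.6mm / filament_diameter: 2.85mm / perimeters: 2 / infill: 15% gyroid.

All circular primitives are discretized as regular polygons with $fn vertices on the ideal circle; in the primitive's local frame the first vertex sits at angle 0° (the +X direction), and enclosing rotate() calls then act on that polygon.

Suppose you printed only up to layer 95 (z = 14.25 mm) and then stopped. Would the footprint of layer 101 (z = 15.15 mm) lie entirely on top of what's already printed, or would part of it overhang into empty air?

Compare the two slices. At z = 14.25: the r=11.5 cylinder contributes a regular 8-gon of circumradius 11.5 (area = (8/2)·11.500²·sin(360°/8) = 374.06 mm²); the cube at (1.5, 10.5) is not intersected at this z (z outside [0, 14]); the cylinder at (2.5, 1) does not reach this height (z outside [19, 35.5]); Combining (union): only the r=11.5 cylinder is present, so the union is just that shape — area = 374.06 mm²; the cylinder at (8, 8) is absent (z outside [15, 33.5]); Taking the first minus the rest: none of the subtracted shapes is present at this height, so that combined region is unchanged — area = 374.06 mm². At z = 15.15: the r=11.5 cylinder gives a regular 8-gon of circumradius 11.5 (constant along its height) (area = (8/2)·11.500²·sin(360°/8) = 374.06 mm²); the cube at (1.5, 10.5) is absent (z outside [0, 14]); the cylinder at (2.5, 1) is absent (z outside [19, 35.5]); Merging all regions: only the r=11.5 cylinder is present, so the union is just that shape — area = 374.06 mm²; the cylinder at (8, 8): section is a regular 8-gon, circumradius r=3 (area = (8/2)·3.000²·sin(360°/8) = 25.46 mm²); Subtracting the remaining from the first: starting from the result so far (374.06 mm²), the r=3 cylinder at (8, 8) partially overlaps it — only the 10.51 mm² overlap (of its 25.46 mm²) is removed, clipping the outline — area = 363.55 mm². Checking containment: the cross-section at z = 15.15 is a subset of the cross-section at z = 14.25.

entirely on top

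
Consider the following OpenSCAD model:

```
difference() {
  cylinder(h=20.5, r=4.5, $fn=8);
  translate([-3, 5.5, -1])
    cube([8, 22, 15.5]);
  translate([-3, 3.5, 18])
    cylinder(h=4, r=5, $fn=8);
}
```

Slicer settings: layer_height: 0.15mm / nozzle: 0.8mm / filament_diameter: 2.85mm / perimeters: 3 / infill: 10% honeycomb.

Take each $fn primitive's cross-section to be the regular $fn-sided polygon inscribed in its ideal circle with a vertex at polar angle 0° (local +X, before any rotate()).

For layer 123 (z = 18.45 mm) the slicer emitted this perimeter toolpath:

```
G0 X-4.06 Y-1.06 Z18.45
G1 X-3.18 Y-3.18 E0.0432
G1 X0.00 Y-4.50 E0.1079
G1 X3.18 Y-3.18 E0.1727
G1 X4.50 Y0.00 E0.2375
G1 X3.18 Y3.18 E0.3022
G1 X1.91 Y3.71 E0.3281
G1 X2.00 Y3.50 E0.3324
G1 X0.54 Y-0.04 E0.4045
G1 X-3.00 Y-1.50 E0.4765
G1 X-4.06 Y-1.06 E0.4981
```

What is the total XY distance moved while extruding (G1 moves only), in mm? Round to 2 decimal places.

Sum the Euclidean lengths of each G1 segment: total = 26.48 mm.

26.48 mm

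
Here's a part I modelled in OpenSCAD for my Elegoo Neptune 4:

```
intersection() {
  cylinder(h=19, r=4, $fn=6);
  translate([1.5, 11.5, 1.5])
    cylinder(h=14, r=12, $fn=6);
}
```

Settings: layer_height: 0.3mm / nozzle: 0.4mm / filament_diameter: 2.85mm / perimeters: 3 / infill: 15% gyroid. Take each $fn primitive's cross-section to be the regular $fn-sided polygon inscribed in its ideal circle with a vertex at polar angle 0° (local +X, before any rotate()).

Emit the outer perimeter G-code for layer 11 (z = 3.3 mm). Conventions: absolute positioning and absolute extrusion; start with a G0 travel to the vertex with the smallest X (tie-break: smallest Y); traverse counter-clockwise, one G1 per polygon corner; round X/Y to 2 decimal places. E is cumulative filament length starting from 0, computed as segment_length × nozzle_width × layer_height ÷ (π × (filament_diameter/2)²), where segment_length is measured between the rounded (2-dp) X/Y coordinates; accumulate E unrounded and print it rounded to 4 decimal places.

At z = 3.3 mm: the r=4 cylinder contributes a regular 6-gon of circumradius 4; the cylinder at (1.5, 11.5): section is a regular 6-gon, circumradius r=12; Taking the intersection: the r=12 cylinder at (1.5, 11.5) partially overlaps the r=4 cylinder; clipping to the common part keeps 12.63 mm² — 1 connected region. The outline is a single polygon with 4 vertices. Extrusion per mm of travel: 0.4 × 0.3 / (π × 1.425²) = 0.018811. Accumulating E over each segment gives final E = 0.3038.

G0 X-3.36 Y1.11 Z3.30
G1 X3.36 Y1.11 E0.1264
G1 X2.00 Y3.46 E0.1775
G1 X-2.00 Y3.46 E0.2527
G1 X-3.36 Y1.11 E0.3038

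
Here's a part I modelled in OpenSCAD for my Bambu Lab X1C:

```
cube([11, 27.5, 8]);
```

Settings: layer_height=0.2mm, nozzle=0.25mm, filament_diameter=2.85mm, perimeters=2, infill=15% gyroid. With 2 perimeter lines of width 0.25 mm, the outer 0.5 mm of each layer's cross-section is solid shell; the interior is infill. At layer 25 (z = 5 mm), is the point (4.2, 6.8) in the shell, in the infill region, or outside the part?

At z = 5 mm: the cube (footprint 11×27.5) is included at this height. Overall, the cross-section is a single solid region. The nearest boundary edge runs (0.00, 27.50)→(0.00, 0.00); distance from the point to it = 4.20 mm. The point is inside the cross-section and 4.20 mm from the nearest boundary — more than the 0.5 mm shell width (2 × 0.25), so it's in the infill interior.

infill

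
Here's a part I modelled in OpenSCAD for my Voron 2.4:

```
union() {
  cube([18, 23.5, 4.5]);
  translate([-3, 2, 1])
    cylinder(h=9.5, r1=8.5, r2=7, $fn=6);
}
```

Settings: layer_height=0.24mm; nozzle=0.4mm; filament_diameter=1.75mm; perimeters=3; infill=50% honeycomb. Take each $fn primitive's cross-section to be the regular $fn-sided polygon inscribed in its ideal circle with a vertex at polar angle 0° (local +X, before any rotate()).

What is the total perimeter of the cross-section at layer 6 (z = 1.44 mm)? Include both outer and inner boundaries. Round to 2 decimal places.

At z = 1.44 mm: the cube is present — its section is the full 18×23.5 rectangle (perimeter 83.00 mm); the cone at (-3, 2) contributes a regular 6-gon of circumradius 8.431 (interpolated between r1=8.5 and r2=7 at t=0.046) (perimeter = 2·6·8.431·sin(180°/6) = 50.58 mm); Combining (union): the regions partially overlap (shared area 33.97 mm²), so the edge portions inside another operand are dropped and the merged outline is re-measured after clipping — boundary = 108.05 mm. Overall, the cross-section is a single solid region. Total boundary length (outer) = 108.05 mm.

108.05 mm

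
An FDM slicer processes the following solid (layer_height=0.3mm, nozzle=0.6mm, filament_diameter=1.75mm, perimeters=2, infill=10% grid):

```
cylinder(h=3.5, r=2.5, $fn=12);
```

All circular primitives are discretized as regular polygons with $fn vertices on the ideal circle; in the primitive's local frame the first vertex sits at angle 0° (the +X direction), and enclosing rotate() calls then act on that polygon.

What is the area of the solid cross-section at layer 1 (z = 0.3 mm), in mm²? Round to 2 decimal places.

18.75 mm²

At z = 0.3 mm: the cylinder: section is a regular 12-gon, circumradius r=2.5 (area = (12/2)·2.500²·sin(360°/12) = 18.75 mm²). Overall, the cross-section is a single solid region. Net area = 18.75 mm².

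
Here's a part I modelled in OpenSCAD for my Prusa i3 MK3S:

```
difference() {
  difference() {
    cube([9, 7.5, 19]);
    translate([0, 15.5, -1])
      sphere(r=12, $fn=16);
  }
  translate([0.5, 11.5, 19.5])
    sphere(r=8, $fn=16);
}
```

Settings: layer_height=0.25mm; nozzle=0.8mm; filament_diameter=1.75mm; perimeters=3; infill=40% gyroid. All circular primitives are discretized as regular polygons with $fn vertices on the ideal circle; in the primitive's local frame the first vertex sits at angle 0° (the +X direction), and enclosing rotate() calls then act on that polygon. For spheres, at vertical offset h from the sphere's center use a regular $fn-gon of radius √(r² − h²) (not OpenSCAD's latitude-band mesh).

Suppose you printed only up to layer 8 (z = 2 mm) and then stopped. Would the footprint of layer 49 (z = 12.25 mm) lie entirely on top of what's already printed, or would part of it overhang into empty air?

part overhangs

Compare the two slices. At z = 2: the cube is present — its section is the full 9×7.5 rectangle (area 67.50 mm²); the r=12 sphere at (0, 15.5) slices to a regular 16-gon of circumradius 11.619 (√(r²−h²) with h=3 from center) (area = (16/2)·11.619²·sin(360°/16) = 413.30 mm²); After the difference (first − rest): starting from the 9×7.5 cube (67.50 mm²), the r=12 sphere at (0, 15.5) partially overlaps it — only the 19.70 mm² overlap (of its 413.30 mm²) is removed, clipping the outline — area = 47.80 mm²; the sphere at (0.5, 11.5) is absent (|z−center|=17.500 > r=8); Taking the first minus the rest: none of the subtracted shapes is present at this height, so that combined region is unchanged — area = 47.80 mm². At z = 12.25: the cube (footprint 9×7.5) is included at this height (area 67.50 mm²); the sphere at (0, 15.5) is not intersected at this z (|z−center|=13.250 > r=12); Subtracting the remaining from the first: none of the subtracted shapes is present at this height, so the 9×7.5 cube is unchanged — area = 67.50 mm²; the r=8 sphere at (0.5, 11.5) slices to a regular 16-gon of circumradius 3.382 (√(r²−h²) with h=7.25 from center) (area = (16/2)·3.382²·sin(360°/16) = 35.02 mm²); Subtracting the remaining from the first: starting from that combined region (67.50 mm²), the r=8 sphere at (0.5, 11.5) misses the remaining region (no effect) — area = 67.50 mm². Checking containment: at z = 12.25 the cross-section extends beyond the z = 2 cross-section by about 19.70 mm².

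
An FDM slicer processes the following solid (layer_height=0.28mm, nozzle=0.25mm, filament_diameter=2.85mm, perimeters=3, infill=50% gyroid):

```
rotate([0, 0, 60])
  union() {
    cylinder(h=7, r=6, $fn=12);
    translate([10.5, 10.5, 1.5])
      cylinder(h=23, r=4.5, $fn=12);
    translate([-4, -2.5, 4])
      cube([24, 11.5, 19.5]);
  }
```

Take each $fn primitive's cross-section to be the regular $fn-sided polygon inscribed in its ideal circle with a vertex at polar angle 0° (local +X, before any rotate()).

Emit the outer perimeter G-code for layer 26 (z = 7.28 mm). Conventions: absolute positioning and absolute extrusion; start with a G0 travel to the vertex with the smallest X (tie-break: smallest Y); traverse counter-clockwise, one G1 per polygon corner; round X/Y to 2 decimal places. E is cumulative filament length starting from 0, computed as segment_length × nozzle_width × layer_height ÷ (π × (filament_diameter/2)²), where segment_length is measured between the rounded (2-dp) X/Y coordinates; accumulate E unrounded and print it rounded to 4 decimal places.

G0 X-9.79 Y1.04 Z7.28
G1 X0.17 Y-4.71 E0.1262
G1 X12.17 Y16.07 E0.3895
G1 X2.21 Y21.82 E0.5157
G1 X-0.50 Y17.14 E0.5750
G1 X-1.59 Y18.24 E0.5920
G1 X-3.84 Y18.84 E0.6176
G1 X-6.09 Y18.24 E0.6431
G1 X-7.74 Y16.59 E0.6687
G1 X-8.34 Y14.34 E0.6943
G1 X-7.74 Y12.09 E0.7198
G1 X-6.09 Y10.45 E0.7454
G1 X-4.59 Y10.04 E0.7624
G1 X-9.79 Y1.04 E0.8765

At z = 7.28 mm: the cylinder is not intersected at this z (z outside [0, 7]); the r=4.5 cylinder at (10.5, 10.5) contributes a regular 12-gon of circumradius 4.5; the cube at (-4, -2.5) is present — its section is the full 24×11.5 rectangle; Merging all regions: the regions partially overlap (shared area 17.48 mm²), so overlapping operands fuse into one piece — 1 connected region; (rotated 60° about Z; rotation is an isometry so areas/perimeters/island counts are preserved). The outline is a single polygon with 13 vertices. Extrusion per mm of travel: 0.25 × 0.28 / (π × 1.425²) = 0.010973. Accumulating E over each segment gives final E = 0.8765.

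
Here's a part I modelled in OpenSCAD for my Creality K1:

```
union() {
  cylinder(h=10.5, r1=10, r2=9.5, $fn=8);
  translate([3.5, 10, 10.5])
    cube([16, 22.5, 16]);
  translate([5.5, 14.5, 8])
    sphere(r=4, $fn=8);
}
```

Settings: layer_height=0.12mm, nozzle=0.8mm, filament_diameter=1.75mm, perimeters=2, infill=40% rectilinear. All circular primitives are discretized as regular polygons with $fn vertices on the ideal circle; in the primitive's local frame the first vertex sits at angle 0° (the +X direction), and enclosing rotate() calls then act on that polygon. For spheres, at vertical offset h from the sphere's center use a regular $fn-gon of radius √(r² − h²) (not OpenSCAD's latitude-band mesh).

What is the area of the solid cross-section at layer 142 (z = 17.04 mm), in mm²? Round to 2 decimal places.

At z = 17.04 mm: the cone does not reach this height (z outside [0, 10.5]); the cube at (3.5, 10) (footprint 16×22.5) is included at this height (area 360.00 mm²); the sphere at (5.5, 14.5) does not reach this height (|z−center|=9.040 > r=4); Merging all regions: only the 16×22.5 cube at (3.5, 10) is present, so the union is just that shape — area = 360.00 mm². Overall, the cross-section is a single solid region. Net area = 360.00 mm².

360.00 mm²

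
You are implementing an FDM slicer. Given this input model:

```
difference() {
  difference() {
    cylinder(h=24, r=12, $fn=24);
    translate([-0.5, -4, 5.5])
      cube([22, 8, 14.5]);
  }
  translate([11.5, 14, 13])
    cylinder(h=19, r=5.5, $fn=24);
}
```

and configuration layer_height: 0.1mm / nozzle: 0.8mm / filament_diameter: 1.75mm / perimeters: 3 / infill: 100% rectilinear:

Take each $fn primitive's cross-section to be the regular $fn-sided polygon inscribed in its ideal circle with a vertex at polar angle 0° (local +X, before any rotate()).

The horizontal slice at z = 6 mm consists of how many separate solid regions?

1

At z = 6 mm: the r=12 cylinder contributes a regular 24-gon of circumradius 12; the cube at (-0.5, -4) is present — its section is the full 22×8 rectangle; Taking the first minus the rest: starting from the r=12 cylinder, the 22×8 cube at (-0.5, -4) partially overlaps it — only the 97.67 mm² overlap (of its 176.00 mm²) is removed, clipping the outline — 1 connected region; the cylinder at (11.5, 14) does not reach this height (z outside [13, 32]); After the difference (first − rest): none of the subtracted shapes is present at this height, so the result so far is unchanged — 1 connected region. The result has 1 disconnected region.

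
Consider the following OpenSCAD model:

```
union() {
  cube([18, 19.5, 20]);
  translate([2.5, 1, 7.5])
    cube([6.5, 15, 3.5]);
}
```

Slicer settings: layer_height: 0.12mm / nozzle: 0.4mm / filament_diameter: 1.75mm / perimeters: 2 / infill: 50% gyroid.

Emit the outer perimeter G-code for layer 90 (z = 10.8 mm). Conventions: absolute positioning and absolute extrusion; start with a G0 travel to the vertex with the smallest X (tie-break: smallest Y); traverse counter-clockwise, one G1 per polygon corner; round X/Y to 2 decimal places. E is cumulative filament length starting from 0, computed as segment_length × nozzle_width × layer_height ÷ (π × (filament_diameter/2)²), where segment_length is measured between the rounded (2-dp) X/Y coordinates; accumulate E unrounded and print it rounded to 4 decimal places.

At z = 10.8 mm: the cube (footprint 18×19.5) is included at this height; the cube at (2.5, 1) is present — its section is the full 6.5×15 rectangle; Taking the union: the 6.5×15 cube at (2.5, 1) lies entirely inside the 18×19.5 cube, so the union is just the 18×19.5 cube — 1 connected region. The outline is a single polygon with 4 vertices. Extrusion per mm of travel: 0.4 × 0.12 / (π × 0.875²) = 0.019956. Accumulating E over each segment gives final E = 1.4967.

G0 X0.00 Y0.00 Z10.80
G1 X18.00 Y0.00 E0.3592
G1 X18.00 Y19.50 E0.7484
G1 X0.00 Y19.50 E1.1076
G1 X0.00 Y0.00 E1.4967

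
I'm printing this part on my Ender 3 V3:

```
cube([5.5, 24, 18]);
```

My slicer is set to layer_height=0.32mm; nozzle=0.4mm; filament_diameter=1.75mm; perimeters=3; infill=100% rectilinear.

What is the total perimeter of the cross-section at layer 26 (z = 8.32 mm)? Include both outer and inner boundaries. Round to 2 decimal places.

59.00 mm

At z = 8.32 mm: the 5.5×24 cube contributes its full rectangle (perimeter 59.00 mm). Overall, the cross-section is a single solid region. Total boundary length (outer) = 59.00 mm.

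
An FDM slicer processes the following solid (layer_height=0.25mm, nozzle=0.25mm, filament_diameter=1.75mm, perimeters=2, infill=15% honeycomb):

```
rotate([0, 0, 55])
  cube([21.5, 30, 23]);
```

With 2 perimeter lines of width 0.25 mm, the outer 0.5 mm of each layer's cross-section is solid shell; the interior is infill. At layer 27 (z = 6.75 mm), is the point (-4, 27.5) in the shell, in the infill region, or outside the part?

infill

At z = 6.75 mm: the cube (footprint 21.5×30) is included at this height; (rotated 55° about Z; rotation is an isometry so areas/perimeters/island counts are preserved). Overall, the cross-section is a single solid region. Undo the 55° rotation: the query point maps to (20.232, 19.050) in the un-rotated model frame. The nearest boundary edge runs (21.50, 0.00)→(21.50, 30.00); distance from the point to it = 1.27 mm. The point is inside the cross-section and 1.27 mm from the nearest boundary — more than the 0.5 mm shell width (2 × 0.25), so it's in the infill interior.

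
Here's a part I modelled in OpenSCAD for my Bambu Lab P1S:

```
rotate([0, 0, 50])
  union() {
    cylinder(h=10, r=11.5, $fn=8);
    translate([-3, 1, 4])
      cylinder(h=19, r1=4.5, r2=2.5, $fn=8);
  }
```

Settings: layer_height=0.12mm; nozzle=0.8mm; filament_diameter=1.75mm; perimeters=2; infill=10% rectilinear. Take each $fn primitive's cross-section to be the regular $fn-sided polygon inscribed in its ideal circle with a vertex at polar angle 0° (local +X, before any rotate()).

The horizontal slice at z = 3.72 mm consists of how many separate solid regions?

1

At z = 3.72 mm: the cylinder: section is a regular 8-gon, circumradius r=11.5; the cone at (-3, 1) does not reach this height (z outside [4, 23]); Merging all regions: only the r=11.5 cylinder is present, so the union is just that shape — 1 connected region; (rotated 50° about Z; rotation is an isometry so areas/perimeters/island counts are preserved). The result has 1 disconnected region.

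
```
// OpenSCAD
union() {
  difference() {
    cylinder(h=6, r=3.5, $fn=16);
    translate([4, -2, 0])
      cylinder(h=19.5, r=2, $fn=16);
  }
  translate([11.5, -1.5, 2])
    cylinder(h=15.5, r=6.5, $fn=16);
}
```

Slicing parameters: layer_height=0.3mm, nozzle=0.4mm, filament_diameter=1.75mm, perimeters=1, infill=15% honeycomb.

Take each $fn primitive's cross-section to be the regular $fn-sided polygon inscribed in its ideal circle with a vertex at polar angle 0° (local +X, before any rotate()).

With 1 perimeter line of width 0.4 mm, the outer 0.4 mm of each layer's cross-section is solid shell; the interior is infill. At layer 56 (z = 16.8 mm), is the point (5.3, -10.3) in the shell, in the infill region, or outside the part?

outside

At z = 16.8 mm: the cylinder does not reach this height (z outside [0, 6]); the r=2 cylinder at (4, -2) gives a regular 16-gon of circumradius 2 (constant along its height); After the difference (first − rest): the first operand is absent here, so nothing remains; the r=6.5 cylinder at (11.5, -1.5) contributes a regular 16-gon of circumradius 6.5; Taking the union: only the r=6.5 cylinder at (11.5, -1.5) is present, so the union is just that shape — 1 connected region. Overall, the cross-section is a single solid region. The nearest boundary edge runs (6.90, -6.10)→(9.01, -7.51); distance from the point to it = 4.39 mm. The point is not inside any of the regions above, so it lies outside the cross-section (4.39 mm from the nearest boundary).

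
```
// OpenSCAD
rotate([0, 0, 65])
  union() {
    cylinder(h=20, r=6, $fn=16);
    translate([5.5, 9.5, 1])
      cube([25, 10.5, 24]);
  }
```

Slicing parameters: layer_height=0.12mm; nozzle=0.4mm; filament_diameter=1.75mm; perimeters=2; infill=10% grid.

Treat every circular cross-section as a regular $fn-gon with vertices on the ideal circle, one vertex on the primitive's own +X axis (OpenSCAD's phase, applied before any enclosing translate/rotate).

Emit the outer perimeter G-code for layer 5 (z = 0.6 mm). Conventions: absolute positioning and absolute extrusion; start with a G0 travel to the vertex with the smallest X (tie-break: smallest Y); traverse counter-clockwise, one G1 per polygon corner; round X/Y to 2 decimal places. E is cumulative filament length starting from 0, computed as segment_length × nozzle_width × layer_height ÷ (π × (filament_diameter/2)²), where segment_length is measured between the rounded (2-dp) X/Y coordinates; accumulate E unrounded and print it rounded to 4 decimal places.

At z = 0.6 mm: the r=6 cylinder gives a regular 16-gon of circumradius 6 (constant along its height); the cube at (5.5, 9.5) is absent (z outside [1, 25]); Taking the union: only the r=6 cylinder is present, so the union is just that shape — 1 connected region; (rotated 65° about Z; rotation is an isometry so areas/perimeters/island counts are preserved). The outline is a single polygon with 16 vertices. Extrusion per mm of travel: 0.4 × 0.12 / (π × 0.875²) = 0.019956. Accumulating E over each segment gives final E = 0.7474.

G0 X-5.99 Y0.26 Z0.60
G1 X-5.64 Y-2.05 E0.0466
G1 X-4.42 Y-4.05 E0.0934
G1 X-2.54 Y-5.44 E0.1400
G1 X-0.26 Y-5.99 E0.1868
G1 X2.05 Y-5.64 E0.2335
G1 X4.05 Y-4.42 E0.2802
G1 X5.44 Y-2.54 E0.3269
G1 X5.99 Y-0.26 E0.3737
G1 X5.64 Y2.05 E0.4203
G1 X4.42 Y4.05 E0.4671
G1 X2.54 Y5.44 E0.5137
G1 X0.26 Y5.99 E0.5605
G1 X-2.05 Y5.64 E0.6071
G1 X-4.05 Y4.42 E0.6539
G1 X-5.44 Y2.54 E0.7006
G1 X-5.99 Y0.26 E0.7474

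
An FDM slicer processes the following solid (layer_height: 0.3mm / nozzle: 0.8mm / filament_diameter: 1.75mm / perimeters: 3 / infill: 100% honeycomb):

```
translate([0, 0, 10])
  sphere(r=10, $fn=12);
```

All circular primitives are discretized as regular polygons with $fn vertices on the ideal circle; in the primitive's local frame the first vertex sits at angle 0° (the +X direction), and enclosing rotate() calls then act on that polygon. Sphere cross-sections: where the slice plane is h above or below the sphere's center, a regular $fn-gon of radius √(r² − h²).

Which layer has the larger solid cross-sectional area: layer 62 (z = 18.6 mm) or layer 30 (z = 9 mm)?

layer 30 (z = 9 mm)

Layer 62 (z = 18.6): the r=10 sphere contributes a regular 12-gon of circumradius √(10²−8.6²) = 5.103 (area = (12/2)·5.103²·sin(360°/12) = 78.12 mm²). So its area = 78.12 mm². Layer 30 (z = 9): the sphere: section is a regular 12-gon, circumradius = √(r²−h²) = √(10²−1²) = 9.950 (area = (12/2)·9.950²·sin(360°/12) = 297.00 mm²). So its area = 297.00 mm². Layer 30 is larger (297.00 vs 78.12 mm²).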